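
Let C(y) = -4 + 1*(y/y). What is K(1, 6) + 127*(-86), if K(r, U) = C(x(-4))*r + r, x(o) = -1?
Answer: -10924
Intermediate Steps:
C(y) = -3 (C(y) = -4 + 1*1 = -4 + 1 = -3)
K(r, U) = -2*r (K(r, U) = -3*r + r = -2*r)
K(1, 6) + 127*(-86) = -2*1 + 127*(-86) = -2 - 10922 = -10924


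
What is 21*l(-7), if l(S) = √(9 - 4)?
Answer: 21*√5 ≈ 46.957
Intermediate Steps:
l(S) = √5
21*l(-7) = 21*√5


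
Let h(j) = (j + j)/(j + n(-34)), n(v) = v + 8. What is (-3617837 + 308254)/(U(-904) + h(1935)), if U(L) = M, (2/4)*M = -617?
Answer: 6317993947/2351836 ≈ 2686.4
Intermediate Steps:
M = -1234 (M = 2*(-617) = -1234)
n(v) = 8 + v
h(j) = 2*j/(-26 + j) (h(j) = (j + j)/(j + (8 - 34)) = (2*j)/(j - 26) = (2*j)/(-26 + j) = 2*j/(-26 + j))
U(L) = -1234
(-3617837 + 308254)/(U(-904) + h(1935)) = (-3617837 + 308254)/(-1234 + 2*1935/(-26 + 1935)) = -3309583/(-1234 + 2*1935/1909) = -3309583/(-1234 + 2*1935*(1/1909)) = -3309583/(-1234 + 3870/1909) = -3309583/(-2351836/1909) = -3309583*(-1909/2351836) = 6317993947/2351836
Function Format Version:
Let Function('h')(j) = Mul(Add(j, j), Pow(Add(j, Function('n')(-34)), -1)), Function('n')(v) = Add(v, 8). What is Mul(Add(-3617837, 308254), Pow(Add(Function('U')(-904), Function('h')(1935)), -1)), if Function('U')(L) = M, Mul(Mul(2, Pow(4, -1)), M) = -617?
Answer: Rational(6317993947, 2351836) ≈ 2686.4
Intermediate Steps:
M = -1234 (M = Mul(2, -617) = -1234)
Function('n')(v) = Add(8, v)
Function('h')(j) = Mul(2, j, Pow(Add(-26, j), -1)) (Function('h')(j) = Mul(Add(j, j), Pow(Add(j, Add(8, -34)), -1)) = Mul(Mul(2, j), Pow(Add(j, -26), -1)) = Mul(Mul(2, j), Pow(Add(-26, j), -1)) = Mul(2, j, Pow(Add(-26, j), -1)))
Function('U')(L) = -1234
Mul(Add(-3617837, 308254), Pow(Add(Function('U')(-904), Function('h')(1935)), -1)) = Mul(Add(-3617837, 308254), Pow(Add(-1234, Mul(2, 1935, Pow(Add(-26, 1935), -1))), -1)) = Mul(-3309583, Pow(Add(-1234, Mul(2, 1935, Pow(1909, -1))), -1)) = Mul(-3309583, Pow(Add(-1234, Mul(2, 1935, Rational(1, 1909))), -1)) = Mul(-3309583, Pow(Add(-1234, Rational(3870, 1909)), -1)) = Mul(-3309583, Pow(Rational(-2351836, 1909), -1)) = Mul(-3309583, Rational(-1909, 2351836)) = Rational(6317993947, 2351836)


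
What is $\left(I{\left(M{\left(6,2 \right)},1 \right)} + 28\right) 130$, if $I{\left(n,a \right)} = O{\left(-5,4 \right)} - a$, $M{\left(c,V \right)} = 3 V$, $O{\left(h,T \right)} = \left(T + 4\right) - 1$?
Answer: $4420$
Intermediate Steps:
$O{\left(h,T \right)} = 3 + T$ ($O{\left(h,T \right)} = \left(4 + T\right) - 1 = 3 + T$)
$I{\left(n,a \right)} = 7 - a$ ($I{\left(n,a \right)} = \left(3 + 4\right) - a = 7 - a$)
$\left(I{\left(M{\left(6,2 \right)},1 \right)} + 28\right) 130 = \left(\left(7 - 1\right) + 28\right) 130 = \left(6 + 28\right) 130 = 34 \cdot 130 = 4420$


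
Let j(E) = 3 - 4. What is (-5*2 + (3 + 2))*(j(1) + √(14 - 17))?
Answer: 5 - 5*I*√3 ≈ 5.0 - 8.6602*I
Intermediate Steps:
j(E) = -1
(-5*2 + (3 + 2))*(j(1) + √(14 - 17)) = (-5*2 + (3 + 2))*(-1 + √(14 - 17)) = (-10 + 5)*(-1 + √(-3)) = -5*(-1 + I*√3) = 5 - 5*I*√3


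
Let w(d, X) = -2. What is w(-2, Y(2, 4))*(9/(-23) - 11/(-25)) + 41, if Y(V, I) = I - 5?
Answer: 23519/575 ≈ 40.903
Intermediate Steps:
Y(V, I) = -5 + I
w(-2, Y(2, 4))*(9/(-23) - 11/(-25)) + 41 = -2*(9/(-23) - 11/(-25)) + 41 = -2*(9*(-1/23) - 11*(-1/25)) + 41 = -2*(-9/23 + 11/25) + 41 = -2*28/575 + 41 = -56/575 + 41 = 23519/575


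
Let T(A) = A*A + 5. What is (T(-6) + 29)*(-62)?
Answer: -4340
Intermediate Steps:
T(A) = 5 + A² (T(A) = A² + 5 = 5 + A²)
(T(-6) + 29)*(-62) = ((5 + (-6)²) + 29)*(-62) = ((5 + 36) + 29)*(-62) = (41 + 29)*(-62) = 70*(-62) = -4340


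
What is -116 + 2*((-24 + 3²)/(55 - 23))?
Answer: -1871/16 ≈ -116.94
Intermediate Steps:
-116 + 2*((-24 + 3²)/(55 - 23)) = -116 + 2*((-24 + 9)/32) = -116 + 2*(-15*1/32) = -116 + 2*(-15/32) = -116 - 15/16 = -1871/16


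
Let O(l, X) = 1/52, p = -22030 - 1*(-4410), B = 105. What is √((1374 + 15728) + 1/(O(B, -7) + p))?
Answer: √14357024717734914/916239 ≈ 130.77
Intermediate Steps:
p = -17620 (p = -22030 + 4410 = -17620)
O(l, X) = 1/52
√((1374 + 15728) + 1/(O(B, -7) + p)) = √((1374 + 15728) + 1/(1/52 - 17620)) = √(17102 + 1/(-916239/52)) = √(17102 - 52/916239) = √(15669519326/916239) = √14357024717734914/916239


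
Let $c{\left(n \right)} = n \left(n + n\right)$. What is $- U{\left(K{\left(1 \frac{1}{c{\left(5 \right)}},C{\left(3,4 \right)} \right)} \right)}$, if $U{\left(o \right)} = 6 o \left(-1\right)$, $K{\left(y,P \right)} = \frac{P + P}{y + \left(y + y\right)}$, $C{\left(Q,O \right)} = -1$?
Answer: $-200$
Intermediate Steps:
$c{\left(n \right)} = 2 n^{2}$ ($c{\left(n \right)} = n 2 n = 2 n^{2}$)
$K{\left(y,P \right)} = \frac{2 P}{3 y}$ ($K{\left(y,P \right)} = \frac{2 P}{y + 2 y} = \frac{2 P}{3 y}$)
$U{\left(o \right)} = - 6 o$
$- U{\left(K{\left(1 \frac{1}{c{\left(5 \right)}},C{\left(3,4 \right)} \right)} \right)} = - \left(-6\right) \frac{2}{3} \left(-1\right) \frac{1}{1 \frac{1}{2 \cdot 5^{2}}} = - \left(-6\right) \frac{2}{3} \left(-1\right) \frac{1}{1 \frac{1}{2 \cdot 25}} = - \left(-6\right) \frac{2}{3} \left(-1\right) \frac{1}{1 \cdot \frac{1}{50}} = - \left(-6\right) \frac{2}{3} \left(-1\right) \frac{1}{\frac{1}{50}} = - \left(-6\right) \frac{2}{3} \left(-1\right) 50 = - \frac{\left(-6\right) \left(-100\right)}{3} = \left(-1\right) 200 = -200$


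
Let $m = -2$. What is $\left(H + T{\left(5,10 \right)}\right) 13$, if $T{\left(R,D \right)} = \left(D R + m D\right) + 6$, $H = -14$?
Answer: $286$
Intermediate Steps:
$T{\left(R,D \right)} = 6 - 2 D + D R$ ($T{\left(R,D \right)} = \left(D R - 2 D\right) + 6 = \left(- 2 D + D R\right) + 6 = 6 - 2 D + D R$)
$\left(H + T{\left(5,10 \right)}\right) 13 = \left(-14 + \left(6 - 20 + 10 \cdot 5\right)\right) 13 = \left(-14 + \left(6 - 20 + 50\right)\right) 13 = \left(-14 + 36\right) 13 = 22 \cdot 13 = 286$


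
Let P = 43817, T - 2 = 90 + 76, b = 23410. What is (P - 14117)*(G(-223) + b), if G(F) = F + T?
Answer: 693643500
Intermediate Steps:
T = 168 (T = 2 + (90 + 76) = 2 + 166 = 168)
G(F) = 168 + F (G(F) = F + 168 = 168 + F)
(P - 14117)*(G(-223) + b) = (43817 - 14117)*((168 - 223) + 23410) = 29700*(-55 + 23410) = 29700*23355 = 693643500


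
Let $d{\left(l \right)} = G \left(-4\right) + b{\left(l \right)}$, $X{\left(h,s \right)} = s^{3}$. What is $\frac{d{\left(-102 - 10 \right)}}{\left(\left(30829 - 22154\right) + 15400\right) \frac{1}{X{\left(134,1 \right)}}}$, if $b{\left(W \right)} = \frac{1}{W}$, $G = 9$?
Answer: $- \frac{4033}{2696400} \approx -0.0014957$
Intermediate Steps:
$d{\left(l \right)} = -36 + \frac{1}{l}$ ($d{\left(l \right)} = 9 \left(-4\right) + \frac{1}{l} = -36 + \frac{1}{l}$)
$\frac{d{\left(-102 - 10 \right)}}{\left(\left(30829 - 22154\right) + 15400\right) \frac{1}{X{\left(134,1 \right)}}} = \frac{-36 + \frac{1}{-102 - 10}}{\left(\left(30829 - 22154\right) + 15400\right) \frac{1}{1^{3}}} = \frac{-36 + \frac{1}{-102 - 10}}{\left(8675 + 15400\right) 1^{-1}} = \frac{-36 + \frac{1}{-112}}{24075 \cdot 1} = \frac{-36 - \frac{1}{112}}{24075} = \left(- \frac{4033}{112}\right) \frac{1}{24075} = - \frac{4033}{2696400}$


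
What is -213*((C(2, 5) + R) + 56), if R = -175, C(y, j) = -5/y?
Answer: 51759/2 ≈ 25880.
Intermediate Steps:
-213*((C(2, 5) + R) + 56) = -213*((-5/2 - 175) + 56) = -213*(-355/2 + 56) = -213*(-243/2) = 51759/2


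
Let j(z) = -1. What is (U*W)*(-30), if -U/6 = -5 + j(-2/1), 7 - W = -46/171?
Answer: -149160/19 ≈ -7850.5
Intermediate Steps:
W = 1243/171 (W = 7 - (-46)/171 = 7 - 1*(-46/171) = 7 + 46/171 = 1243/171 ≈ 7.2690)
U = 36 (U = -6*(-5 - 1) = -6*(-6) = 36)
(U*W)*(-30) = (36*(1243/171))*(-30) = (4972/19)*(-30) = -149160/19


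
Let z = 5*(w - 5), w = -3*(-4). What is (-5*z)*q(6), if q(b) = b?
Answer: -1050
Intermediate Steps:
w = 12
z = 35 (z = 5*(12 - 5) = 5*7 = 35)
(-5*z)*q(6) = -5*35*6 = -175*6 = -1050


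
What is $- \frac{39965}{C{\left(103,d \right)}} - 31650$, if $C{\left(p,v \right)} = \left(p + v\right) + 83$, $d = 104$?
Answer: $- \frac{1843693}{58} \approx -31788.0$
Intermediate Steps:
$C{\left(p,v \right)} = 83 + p + v$
$- \frac{39965}{C{\left(103,d \right)}} - 31650 = - \frac{39965}{83 + 103 + 104} - 31650 = - \frac{39965}{290} - 31650 = \left(-39965\right) \frac{1}{290} - 31650 = - \frac{7993}{58} - 31650 = - \frac{1843693}{58}$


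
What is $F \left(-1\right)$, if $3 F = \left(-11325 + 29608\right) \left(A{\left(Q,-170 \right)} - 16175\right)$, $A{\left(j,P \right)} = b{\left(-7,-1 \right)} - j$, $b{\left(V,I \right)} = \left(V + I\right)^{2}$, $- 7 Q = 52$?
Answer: $\frac{686983725}{7} \approx 9.8141 \cdot 10^{7}$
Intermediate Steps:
$Q = - \frac{52}{7}$ ($Q = \left(- \frac{1}{7}\right) 52 = - \frac{52}{7} \approx -7.4286$)
$b{\left(V,I \right)} = \left(I + V\right)^{2}$
$A{\left(j,P \right)} = 64 - j$ ($A{\left(j,P \right)} = \left(-1 - 7\right)^{2} - j = \left(-8\right)^{2} - j = 64 - j$)
$F = - \frac{686983725}{7}$ ($F = \frac{\left(-11325 + 29608\right) \left(\left(64 - - \frac{52}{7}\right) - 16175\right)}{3} = \frac{18283 \left(\left(64 + \frac{52}{7}\right) - 16175\right)}{3} = \frac{18283 \left(\frac{500}{7} - 16175\right)}{3} = \frac{18283 \left(- \frac{112725}{7}\right)}{3} = \frac{1}{3} \left(- \frac{2060951175}{7}\right) = - \frac{686983725}{7} \approx -9.8141 \cdot 10^{7}$)
$F \left(-1\right) = \left(- \frac{686983725}{7}\right) \left(-1\right) = \frac{686983725}{7}$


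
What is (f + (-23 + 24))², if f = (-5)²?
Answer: 676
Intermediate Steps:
f = 25
(f + (-23 + 24))² = (25 + (-23 + 24))² = (25 + 1)² = 26² = 676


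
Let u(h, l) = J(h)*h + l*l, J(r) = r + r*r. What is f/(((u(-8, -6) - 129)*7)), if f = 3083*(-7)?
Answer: 3083/541 ≈ 5.6987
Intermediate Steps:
J(r) = r + r²
u(h, l) = l² + h²*(1 + h) (u(h, l) = (h*(1 + h))*h + l*l = h²*(1 + h) + l² = l² + h²*(1 + h))
f = -21581
f/(((u(-8, -6) - 129)*7)) = -21581*1/(7*(((-6)² + (-8)²*(1 - 8)) - 129)) = -21581*1/(7*((36 + 64*(-7)) - 129)) = -21581*1/(7*((36 - 448) - 129)) = -21581*1/(7*(-412 - 129)) = -21581/((-541*7)) = -21581/(-3787) = -21581*(-1/3787) = 3083/541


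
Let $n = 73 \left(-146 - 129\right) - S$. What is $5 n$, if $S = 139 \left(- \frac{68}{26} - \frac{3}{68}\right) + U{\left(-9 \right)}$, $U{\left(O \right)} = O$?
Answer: $- \frac{87057775}{884} \approx -98482.0$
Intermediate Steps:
$S = - \frac{334745}{884}$ ($S = 139 \left(- \frac{68}{26} - \frac{3}{68}\right) - 9 = 139 \left(\left(-68\right) \frac{1}{26} - \frac{3}{68}\right) - 9 = 139 \left(- \frac{34}{13} - \frac{3}{68}\right) - 9 = 139 \left(- \frac{2351}{884}\right) - 9 = - \frac{326789}{884} - 9 = - \frac{334745}{884} \approx -378.67$)
$n = - \frac{17411555}{884}$ ($n = 73 \left(-146 - 129\right) - - \frac{334745}{884} = 73 \left(-275\right) + \frac{334745}{884} = -20075 + \frac{334745}{884} = - \frac{17411555}{884} \approx -19696.0$)
$5 n = 5 \left(- \frac{17411555}{884}\right) = - \frac{87057775}{884}$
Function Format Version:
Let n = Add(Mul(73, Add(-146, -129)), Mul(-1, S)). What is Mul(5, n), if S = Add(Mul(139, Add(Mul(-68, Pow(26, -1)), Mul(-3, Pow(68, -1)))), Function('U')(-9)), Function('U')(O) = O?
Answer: Rational(-87057775, 884) ≈ -98482.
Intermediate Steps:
S = Rational(-334745, 884) (S = Add(Mul(139, Add(Mul(-68, Pow(26, -1)), Mul(-3, Pow(68, -1)))), -9) = Add(Mul(139, Add(Mul(-68, Rational(1, 26)), Mul(-3, Rational(1, 68)))), -9) = Add(Mul(139, Add(Rational(-34, 13), Rational(-3, 68))), -9) = Add(Mul(139, Rational(-2351, 884)), -9) = Add(Rational(-326789, 884), -9) = Rational(-334745, 884) ≈ -378.67)
n = Rational(-17411555, 884) (n = Add(Mul(73, Add(-146, -129)), Mul(-1, Rational(-334745, 884))) = Add(Mul(73, -275), Rational(334745, 884)) = Add(-20075, Rational(334745, 884)) = Rational(-17411555, 884) ≈ -19696.)
Mul(5, n) = Mul(5, Rational(-17411555, 884)) = Rational(-87057775, 884)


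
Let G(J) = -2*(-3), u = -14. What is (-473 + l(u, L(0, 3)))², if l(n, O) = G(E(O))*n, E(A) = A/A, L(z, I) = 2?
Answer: 310249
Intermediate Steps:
E(A) = 1
G(J) = 6
l(n, O) = 6*n
(-473 + l(u, L(0, 3)))² = (-473 + 6*(-14))² = (-473 - 84)² = (-557)² = 310249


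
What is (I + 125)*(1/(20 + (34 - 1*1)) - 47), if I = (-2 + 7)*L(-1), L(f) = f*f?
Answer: -323700/53 ≈ -6107.5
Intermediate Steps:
L(f) = f²
I = 5 (I = (-2 + 7)*(-1)² = 5*1 = 5)
(I + 125)*(1/(20 + (34 - 1*1)) - 47) = (5 + 125)*(1/(20 + (34 - 1*1)) - 47) = 130*(1/(20 + (34 - 1)) - 47) = 130*(1/(20 + 33) - 47) = 130*(1/53 - 47) = 130*(-2490/53) = -323700/53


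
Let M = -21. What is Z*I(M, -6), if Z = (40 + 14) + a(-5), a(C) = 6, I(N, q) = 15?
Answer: 900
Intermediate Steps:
Z = 60 (Z = (40 + 14) + 6 = 54 + 6 = 60)
Z*I(M, -6) = 60*15 = 900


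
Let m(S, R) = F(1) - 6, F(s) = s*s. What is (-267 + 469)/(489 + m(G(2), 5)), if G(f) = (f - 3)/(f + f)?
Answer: 101/242 ≈ 0.41736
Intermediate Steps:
G(f) = (-3 + f)/(2*f) (G(f) = (-3 + f)/((2*f)) = (-3 + f)*(1/(2*f)) = (-3 + f)/(2*f))
F(s) = s²
m(S, R) = -5 (m(S, R) = 1² - 6 = 1 - 6 = -5)
(-267 + 469)/(489 + m(G(2), 5)) = (-267 + 469)/(489 - 5) = 202/484 = 202*(1/484) = 101/242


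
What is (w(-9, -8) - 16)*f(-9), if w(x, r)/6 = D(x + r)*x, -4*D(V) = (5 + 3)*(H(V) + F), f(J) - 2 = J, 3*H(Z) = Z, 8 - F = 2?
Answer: -140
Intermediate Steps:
F = 6 (F = 8 - 1*2 = 8 - 2 = 6)
H(Z) = Z/3
f(J) = 2 + J
D(V) = -12 - 2*V/3 (D(V) = -(5 + 3)*(V/3 + 6)/4 = -2*(6 + V/3) = -(48 + 8*V/3)/4 = -12 - 2*V/3)
w(x, r) = 6*x*(-12 - 2*r/3 - 2*x/3) (w(x, r) = 6*((-12 - 2*(x + r)/3)*x) = 6*((-12 - 2*(r + x)/3)*x) = 6*((-12 + (-2*r/3 - 2*x/3))*x) = 6*((-12 - 2*r/3 - 2*x/3)*x) = 6*(x*(-12 - 2*r/3 - 2*x/3)) = 6*x*(-12 - 2*r/3 - 2*x/3))
(w(-9, -8) - 16)*f(-9) = (-4*(-9)*(18 - 8 - 9) - 16)*(2 - 9) = (-4*(-9)*1 - 16)*(-7) = (36 - 16)*(-7) = 20*(-7) = -140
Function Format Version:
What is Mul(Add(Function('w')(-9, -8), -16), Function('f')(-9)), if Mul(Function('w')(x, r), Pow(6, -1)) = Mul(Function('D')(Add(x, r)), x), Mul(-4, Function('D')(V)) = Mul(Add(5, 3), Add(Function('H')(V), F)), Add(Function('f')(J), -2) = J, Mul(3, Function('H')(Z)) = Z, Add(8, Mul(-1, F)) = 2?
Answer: -140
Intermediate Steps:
F = 6 (F = Add(8, Mul(-1, 2)) = Add(8, -2) = 6)
Function('H')(Z) = Mul(Rational(1, 3), Z)
Function('f')(J) = Add(2, J)
Function('D')(V) = Add(-12, Mul(Rational(-2, 3), V)) (Function('D')(V) = Mul(Rational(-1, 4), Mul(Add(5, 3), Add(Mul(Rational(1, 3), V), 6))) = Mul(Rational(-1, 4), Mul(8, Add(6, Mul(Rational(1, 3), V)))) = Mul(Rational(-1, 4), Add(48, Mul(Rational(8, 3), V))) = Add(-12, Mul(Rational(-2, 3), V)))
Function('w')(x, r) = Mul(6, x, Add(-12, Mul(Rational(-2, 3), r), Mul(Rational(-2, 3), x))) (Function('w')(x, r) = Mul(6, Mul(Add(-12, Mul(Rational(-2, 3), Add(x, r))), x)) = Mul(6, Mul(Add(-12, Mul(Rational(-2, 3), Add(r, x))), x)) = Mul(6, Mul(Add(-12, Add(Mul(Rational(-2, 3), r), Mul(Rational(-2, 3), x))), x)) = Mul(6, Mul(Add(-12, Mul(Rational(-2, 3), r), Mul(Rational(-2, 3), x)), x)) = Mul(6, Mul(x, Add(-12, Mul(Rational(-2, 3), r), Mul(Rational(-2, 3), x)))) = Mul(6, x, Add(-12, Mul(Rational(-2, 3), r), Mul(Rational(-2, 3), x))))
Mul(Add(Function('w')(-9, -8), -16), Function('f')(-9)) = Mul(Add(Mul(-4, -9, Add(18, -8, -9)), -16), Add(2, -9)) = Mul(Add(Mul(-4, -9, 1), -16), -7) = Mul(Add(36, -16), -7) = Mul(20, -7) = -140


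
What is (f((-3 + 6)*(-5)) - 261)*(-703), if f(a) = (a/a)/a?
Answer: 2752948/15 ≈ 1.8353e+5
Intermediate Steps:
f(a) = 1/a
(f((-3 + 6)*(-5)) - 261)*(-703) = (1/((-3 + 6)*(-5)) - 261)*(-703) = (1/(3*(-5)) - 261)*(-703) = (1/(-15) - 261)*(-703) = (-1/15 - 261)*(-703) = -3916/15*(-703) = 2752948/15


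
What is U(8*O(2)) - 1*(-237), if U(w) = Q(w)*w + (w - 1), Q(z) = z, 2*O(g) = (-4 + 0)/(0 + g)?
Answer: 292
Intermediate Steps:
O(g) = -2/g (O(g) = ((-4 + 0)/(0 + g))/2 = (-4/g)/2 = -2/g)
U(w) = -1 + w + w**2 (U(w) = w*w + (w - 1) = w**2 + (-1 + w) = -1 + w + w**2)
U(8*O(2)) - 1*(-237) = (-1 + 8*(-2/2) + (8*(-2/2))**2) - 1*(-237) = (-1 + 8*(-2*1/2) + (8*(-2*1/2))**2) + 237 = (-1 + 8*(-1) + (8*(-1))**2) + 237 = (-1 - 8 + (-8)**2) + 237 = (-1 - 8 + 64) + 237 = 55 + 237 = 292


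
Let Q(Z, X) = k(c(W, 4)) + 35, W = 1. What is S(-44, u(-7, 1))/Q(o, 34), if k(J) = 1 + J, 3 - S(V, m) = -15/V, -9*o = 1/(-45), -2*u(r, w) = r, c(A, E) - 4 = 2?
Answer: 39/616 ≈ 0.063312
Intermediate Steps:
c(A, E) = 6 (c(A, E) = 4 + 2 = 6)
u(r, w) = -r/2
o = 1/405 (o = -1/9/(-45) = -1/9*(-1/45) = 1/405 ≈ 0.0024691)
S(V, m) = 3 + 15/V (S(V, m) = 3 - (-15)/V = 3 + 15/V)
Q(Z, X) = 42 (Q(Z, X) = (1 + 6) + 35 = 7 + 35 = 42)
S(-44, u(-7, 1))/Q(o, 34) = (3 + 15/(-44))/42 = (3 + 15*(-1/44))*(1/42) = (3 - 15/44)*(1/42) = (117/44)*(1/42) = 39/616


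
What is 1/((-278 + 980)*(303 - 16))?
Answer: 1/201474 ≈ 4.9634e-6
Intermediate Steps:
1/((-278 + 980)*(303 - 16)) = 1/(702*287) = (1/702)*(1/287) = 1/201474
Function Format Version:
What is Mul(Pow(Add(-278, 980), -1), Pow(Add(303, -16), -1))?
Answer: Rational(1, 201474) ≈ 4.9634e-6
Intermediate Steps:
Mul(Pow(Add(-278, 980), -1), Pow(Add(303, -16), -1)) = Mul(Pow(702, -1), Pow(287, -1)) = Mul(Rational(1, 702), Rational(1, 287)) = Rational(1, 201474)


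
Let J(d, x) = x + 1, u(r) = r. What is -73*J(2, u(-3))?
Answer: 146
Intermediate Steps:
J(d, x) = 1 + x
-73*J(2, u(-3)) = -73*(1 - 3) = -73*(-2) = 146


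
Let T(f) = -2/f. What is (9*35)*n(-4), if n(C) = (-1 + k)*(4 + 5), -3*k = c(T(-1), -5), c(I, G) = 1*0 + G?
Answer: 1890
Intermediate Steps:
c(I, G) = G (c(I, G) = 0 + G = G)
k = 5/3 (k = -1/3*(-5) = 5/3 ≈ 1.6667)
n(C) = 6 (n(C) = (-1 + 5/3)*(4 + 5) = (2/3)*9 = 6)
(9*35)*n(-4) = (9*35)*6 = 315*6 = 1890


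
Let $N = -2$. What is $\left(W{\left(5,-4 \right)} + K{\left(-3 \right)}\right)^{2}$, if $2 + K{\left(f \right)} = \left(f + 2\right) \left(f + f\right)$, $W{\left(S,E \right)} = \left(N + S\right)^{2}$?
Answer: $169$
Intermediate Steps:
$W{\left(S,E \right)} = \left(-2 + S\right)^{2}$
$K{\left(f \right)} = -2 + 2 f \left(2 + f\right)$ ($K{\left(f \right)} = -2 + \left(f + 2\right) \left(f + f\right) = -2 + \left(2 + f\right) 2 f = -2 + 2 f \left(2 + f\right)$)
$\left(W{\left(5,-4 \right)} + K{\left(-3 \right)}\right)^{2} = \left(\left(-2 + 5\right)^{2} + \left(-2 + 2 \left(-3\right)^{2} + 4 \left(-3\right)\right)\right)^{2} = \left(3^{2} - -4\right)^{2} = \left(9 - -4\right)^{2} = \left(9 + 4\right)^{2} = 13^{2} = 169$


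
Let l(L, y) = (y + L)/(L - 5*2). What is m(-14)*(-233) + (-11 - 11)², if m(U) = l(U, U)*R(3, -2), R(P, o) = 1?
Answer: 1273/6 ≈ 212.17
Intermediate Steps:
l(L, y) = (L + y)/(-10 + L) (l(L, y) = (L + y)/(L - 10) = (L + y)/(-10 + L))
m(U) = 2*U/(-10 + U) (m(U) = ((U + U)/(-10 + U))*1 = ((2*U)/(-10 + U))*1 = (2*U/(-10 + U))*1 = 2*U/(-10 + U))
m(-14)*(-233) + (-11 - 11)² = (2*(-14)/(-10 - 14))*(-233) + (-11 - 11)² = (2*(-14)/(-24))*(-233) + (-22)² = (2*(-14)*(-1/24))*(-233) + 484 = (7/6)*(-233) + 484 = -1631/6 + 484 = 1273/6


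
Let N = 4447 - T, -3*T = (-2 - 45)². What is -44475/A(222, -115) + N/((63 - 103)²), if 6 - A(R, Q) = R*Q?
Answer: 38251/25536 ≈ 1.4979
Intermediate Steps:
T = -2209/3 (T = -(-2 - 45)²/3 = -⅓*(-47)² = -⅓*2209 = -2209/3 ≈ -736.33)
N = 15550/3 (N = 4447 - 1*(-2209/3) = 4447 + 2209/3 = 15550/3 ≈ 5183.3)
A(R, Q) = 6 - Q*R (A(R, Q) = 6 - R*Q = 6 - Q*R)
-44475/A(222, -115) + N/((63 - 103)²) = -44475/(6 - 1*(-115)*222) + 15550/(3*((63 - 103)²)) = -44475/(6 + 25530) + 15550/(3*((-40)²)) = -44475/25536 + (15550/3)/1600 = -44475*1/25536 + (15550/3)*(1/1600) = -14825/8512 + 311/96 = 38251/25536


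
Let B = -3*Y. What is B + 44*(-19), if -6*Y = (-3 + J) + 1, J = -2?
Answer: -838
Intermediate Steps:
Y = ⅔ (Y = -((-3 - 2) + 1)/6 = -(-5 + 1)/6 = -⅙*(-4) = ⅔ ≈ 0.66667)
B = -2 (B = -3*⅔ = -2)
B + 44*(-19) = -2 + 44*(-19) = -2 - 836 = -838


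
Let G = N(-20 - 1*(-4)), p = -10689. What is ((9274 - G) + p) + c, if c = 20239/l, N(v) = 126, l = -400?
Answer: -636639/400 ≈ -1591.6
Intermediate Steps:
G = 126
c = -20239/400 (c = 20239/(-400) = 20239*(-1/400) = -20239/400 ≈ -50.597)
((9274 - G) + p) + c = ((9274 - 1*126) - 10689) - 20239/400 = ((9274 - 126) - 10689) - 20239/400 = (9148 - 10689) - 20239/400 = -1541 - 20239/400 = -636639/400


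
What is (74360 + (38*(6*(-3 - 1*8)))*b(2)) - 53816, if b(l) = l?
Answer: 15528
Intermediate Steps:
(74360 + (38*(6*(-3 - 1*8)))*b(2)) - 53816 = (74360 + (38*(6*(-3 - 1*8)))*2) - 53816 = (74360 + (38*(6*(-3 - 8)))*2) - 53816 = (74360 + (38*(6*(-11)))*2) - 53816 = (74360 + (38*(-66))*2) - 53816 = (74360 - 2508*2) - 53816 = (74360 - 5016) - 53816 = 69344 - 53816 = 15528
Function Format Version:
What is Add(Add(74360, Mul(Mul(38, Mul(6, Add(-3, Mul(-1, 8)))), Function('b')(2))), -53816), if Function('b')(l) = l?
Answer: 15528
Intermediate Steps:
Add(Add(74360, Mul(Mul(38, Mul(6, Add(-3, Mul(-1, 8)))), Function('b')(2))), -53816) = Add(Add(74360, Mul(Mul(38, Mul(6, Add(-3, Mul(-1, 8)))), 2)), -53816) = Add(Add(74360, Mul(Mul(38, Mul(6, Add(-3, -8))), 2)), -53816) = Add(Add(74360, Mul(Mul(38, Mul(6, -11)), 2)), -53816) = Add(Add(74360, Mul(Mul(38, -66), 2)), -53816) = Add(Add(74360, Mul(-2508, 2)), -53816) = Add(Add(74360, -5016), -53816) = Add(69344, -53816) = 15528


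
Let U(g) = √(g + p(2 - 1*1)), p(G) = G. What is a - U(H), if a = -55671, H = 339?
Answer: -55671 - 2*√85 ≈ -55689.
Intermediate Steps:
U(g) = √(1 + g) (U(g) = √(g + (2 - 1*1)) = √(g + (2 - 1)) = √(g + 1) = √(1 + g))
a - U(H) = -55671 - √(1 + 339) = -55671 - √340 = -55671 - 2*√85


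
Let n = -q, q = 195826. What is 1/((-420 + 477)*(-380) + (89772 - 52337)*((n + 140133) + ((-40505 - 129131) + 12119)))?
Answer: -1/7981538010 ≈ -1.2529e-10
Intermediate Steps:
n = -195826 (n = -1*195826 = -195826)
1/((-420 + 477)*(-380) + (89772 - 52337)*((n + 140133) + ((-40505 - 129131) + 12119))) = 1/((-420 + 477)*(-380) + (89772 - 52337)*((-195826 + 140133) + ((-40505 - 129131) + 12119))) = 1/(57*(-380) + 37435*(-55693 + (-169636 + 12119))) = 1/(-21660 + 37435*(-55693 - 157517)) = 1/(-21660 + 37435*(-213210)) = 1/(-21660 - 7981516350) = 1/(-7981538010) = -1/7981538010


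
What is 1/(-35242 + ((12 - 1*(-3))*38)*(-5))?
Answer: -1/38092 ≈ -2.6252e-5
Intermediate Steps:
1/(-35242 + ((12 - 1*(-3))*38)*(-5)) = 1/(-35242 + ((12 + 3)*38)*(-5)) = 1/(-35242 + (15*38)*(-5)) = 1/(-35242 + 570*(-5)) = 1/(-35242 - 2850) = 1/(-38092) = -1/38092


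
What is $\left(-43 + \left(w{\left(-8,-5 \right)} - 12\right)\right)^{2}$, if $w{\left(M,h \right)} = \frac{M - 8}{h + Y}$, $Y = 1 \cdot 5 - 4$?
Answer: $2601$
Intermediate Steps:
$Y = 1$ ($Y = 5 - 4 = 1$)
$w{\left(M,h \right)} = \frac{-8 + M}{1 + h}$ ($w{\left(M,h \right)} = \frac{M - 8}{h + 1} = \frac{-8 + M}{1 + h}$)
$\left(-43 + \left(w{\left(-8,-5 \right)} - 12\right)\right)^{2} = \left(-43 - \left(12 - \frac{-8 - 8}{1 - 5}\right)\right)^{2} = \left(-43 - \left(12 - \frac{1}{-4} \left(-16\right)\right)\right)^{2} = \left(-43 - 8\right)^{2} = \left(-51\right)^{2} = 2601$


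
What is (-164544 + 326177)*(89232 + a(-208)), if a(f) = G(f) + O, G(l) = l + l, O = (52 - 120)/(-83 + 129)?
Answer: 330173224622/23 ≈ 1.4355e+10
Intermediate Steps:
O = -34/23 (O = -68/46 = -68*1/46 = -34/23 ≈ -1.4783)
G(l) = 2*l
a(f) = -34/23 + 2*f (a(f) = 2*f - 34/23 = -34/23 + 2*f)
(-164544 + 326177)*(89232 + a(-208)) = (-164544 + 326177)*(89232 + (-34/23 + 2*(-208))) = 161633*(89232 + (-34/23 - 416)) = 161633*(89232 - 9602/23) = 161633*(2042734/23) = 330173224622/23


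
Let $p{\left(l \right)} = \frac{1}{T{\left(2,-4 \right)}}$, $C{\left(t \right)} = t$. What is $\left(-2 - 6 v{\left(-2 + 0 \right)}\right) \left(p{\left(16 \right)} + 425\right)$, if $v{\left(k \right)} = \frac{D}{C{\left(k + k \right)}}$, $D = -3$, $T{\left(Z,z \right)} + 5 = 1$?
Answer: $- \frac{22087}{8} \approx -2760.9$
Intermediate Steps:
$T{\left(Z,z \right)} = -4$ ($T{\left(Z,z \right)} = -5 + 1 = -4$)
$p{\left(l \right)} = - \frac{1}{4}$ ($p{\left(l \right)} = \frac{1}{-4} = - \frac{1}{4}$)
$v{\left(k \right)} = - \frac{3}{2 k}$ ($v{\left(k \right)} = - \frac{3}{k + k} = - \frac{3}{2 k}$)
$\left(-2 - 6 v{\left(-2 + 0 \right)}\right) \left(p{\left(16 \right)} + 425\right) = \left(-2 - 6 \left(- \frac{3}{2 \left(-2 + 0\right)}\right)\right) \left(- \frac{1}{4} + 425\right) = \left(-2 - 6 \left(- \frac{3}{2 \left(-2\right)}\right)\right) \frac{1699}{4} = \left(-2 - 6 \left(\left(- \frac{3}{2}\right) \left(- \frac{1}{2}\right)\right)\right) \frac{1699}{4} = \left(-2 - \frac{9}{2}\right) \frac{1699}{4} = \left(- \frac{13}{2}\right) \frac{1699}{4} = - \frac{22087}{8}$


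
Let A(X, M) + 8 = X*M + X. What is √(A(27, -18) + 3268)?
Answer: √2801 ≈ 52.924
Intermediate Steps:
A(X, M) = -8 + X + M*X (A(X, M) = -8 + (X*M + X) = -8 + (M*X + X) = -8 + (X + M*X) = -8 + X + M*X)
√(A(27, -18) + 3268) = √((-8 + 27 - 18*27) + 3268) = √((-8 + 27 - 486) + 3268) = √(-467 + 3268) = √2801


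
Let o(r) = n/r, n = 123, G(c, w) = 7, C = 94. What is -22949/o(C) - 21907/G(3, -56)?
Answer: -17795003/861 ≈ -20668.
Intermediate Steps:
o(r) = 123/r
-22949/o(C) - 21907/G(3, -56) = -22949/(123/94) - 21907/7 = -22949/(123*(1/94)) - 21907*⅐ = -22949/123/94 - 21907/7 = -22949*94/123 - 21907/7 = -2157206/123 - 21907/7 = -17795003/861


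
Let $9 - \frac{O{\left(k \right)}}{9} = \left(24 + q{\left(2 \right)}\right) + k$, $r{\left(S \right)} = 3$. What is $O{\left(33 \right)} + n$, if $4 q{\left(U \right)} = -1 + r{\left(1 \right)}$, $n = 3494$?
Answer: $\frac{6115}{2} \approx 3057.5$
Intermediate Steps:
$q{\left(U \right)} = \frac{1}{2}$ ($q{\left(U \right)} = \frac{-1 + 3}{4} = \frac{1}{4} \cdot 2 = \frac{1}{2}$)
$O{\left(k \right)} = - \frac{279}{2} - 9 k$ ($O{\left(k \right)} = 81 - 9 \left(\left(24 + \frac{1}{2}\right) + k\right) = 81 - 9 \left(\frac{49}{2} + k\right) = 81 - \left(\frac{441}{2} + 9 k\right) = - \frac{279}{2} - 9 k$)
$O{\left(33 \right)} + n = \left(- \frac{279}{2} - 297\right) + 3494 = - \frac{873}{2} + 3494 = \frac{6115}{2}$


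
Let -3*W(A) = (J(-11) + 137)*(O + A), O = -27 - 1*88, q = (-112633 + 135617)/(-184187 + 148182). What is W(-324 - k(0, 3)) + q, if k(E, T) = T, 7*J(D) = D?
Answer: 5028729472/252035 ≈ 19953.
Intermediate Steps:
J(D) = D/7
q = -22984/36005 (q = 22984/(-36005) = 22984*(-1/36005) = -22984/36005 ≈ -0.63836)
O = -115 (O = -27 - 88 = -115)
W(A) = 36340/7 - 316*A/7 (W(A) = -((⅐)*(-11) + 137)*(-115 + A)/3 = -(-11/7 + 137)*(-115 + A)/3 = -316*(-115 + A)/7 = -(-109020/7 + 948*A/7)/3 = 36340/7 - 316*A/7)
W(-324 - k(0, 3)) + q = (36340/7 - 316*(-324 - 1*3)/7) - 22984/36005 = (36340/7 - 316*(-324 - 3)/7) - 22984/36005 = (36340/7 - 316/7*(-327)) - 22984/36005 = (36340/7 + 103332/7) - 22984/36005 = 139672/7 - 22984/36005 = 5028729472/252035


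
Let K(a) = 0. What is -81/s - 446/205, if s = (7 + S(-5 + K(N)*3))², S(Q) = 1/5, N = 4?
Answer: -12261/3280 ≈ -3.7381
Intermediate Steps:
S(Q) = ⅕
s = 1296/25 (s = (7 + ⅕)² = (36/5)² = 1296/25 ≈ 51.840)
-81/s - 446/205 = -81/1296/25 - 446/205 = -81*25/1296 - 446*1/205 = -25/16 - 446/205 = -12261/3280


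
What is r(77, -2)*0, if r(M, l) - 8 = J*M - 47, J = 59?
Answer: 0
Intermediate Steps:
r(M, l) = -39 + 59*M (r(M, l) = 8 + (59*M - 47) = 8 + (-47 + 59*M) = -39 + 59*M)
r(77, -2)*0 = (-39 + 59*77)*0 = (-39 + 4543)*0 = 4504*0 = 0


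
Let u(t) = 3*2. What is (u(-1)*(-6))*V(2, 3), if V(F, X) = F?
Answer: -72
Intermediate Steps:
u(t) = 6
(u(-1)*(-6))*V(2, 3) = (6*(-6))*2 = -36*2 = -72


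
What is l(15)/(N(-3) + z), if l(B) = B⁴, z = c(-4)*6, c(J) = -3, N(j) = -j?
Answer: -3375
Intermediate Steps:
z = -18 (z = -3*6 = -18)
l(15)/(N(-3) + z) = 15⁴/(-1*(-3) - 18) = 50625/(3 - 18) = 50625/(-15) = -1/15*50625 = -3375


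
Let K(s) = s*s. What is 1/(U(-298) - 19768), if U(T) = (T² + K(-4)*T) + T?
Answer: 1/63970 ≈ 1.5632e-5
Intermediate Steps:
K(s) = s²
U(T) = T² + 17*T (U(T) = (T² + (-4)²*T) + T = (T² + 16*T) + T = T² + 17*T)
1/(U(-298) - 19768) = 1/(-298*(17 - 298) - 19768) = 1/(-298*(-281) - 19768) = 1/(83738 - 19768) = 1/63970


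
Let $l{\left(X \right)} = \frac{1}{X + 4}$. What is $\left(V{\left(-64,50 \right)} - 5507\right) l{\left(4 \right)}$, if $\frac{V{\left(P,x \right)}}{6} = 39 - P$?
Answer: $- \frac{4889}{8} \approx -611.13$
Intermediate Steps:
$l{\left(X \right)} = \frac{1}{4 + X}$
$V{\left(P,x \right)} = 234 - 6 P$ ($V{\left(P,x \right)} = 6 \left(39 - P\right) = 234 - 6 P$)
$\left(V{\left(-64,50 \right)} - 5507\right) l{\left(4 \right)} = \frac{\left(234 - -384\right) - 5507}{4 + 4} = \frac{\left(234 + 384\right) - 5507}{8} = \left(618 - 5507\right) \frac{1}{8} = \left(-4889\right) \frac{1}{8} = - \frac{4889}{8}$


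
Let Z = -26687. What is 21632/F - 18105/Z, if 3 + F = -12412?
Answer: -27116893/25486085 ≈ -1.0640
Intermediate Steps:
F = -12415 (F = -3 - 12412 = -12415)
21632/F - 18105/Z = 21632/(-12415) - 18105/(-26687) = 21632*(-1/12415) - 18105*(-1/26687) = -1664/955 + 18105/26687 = -27116893/25486085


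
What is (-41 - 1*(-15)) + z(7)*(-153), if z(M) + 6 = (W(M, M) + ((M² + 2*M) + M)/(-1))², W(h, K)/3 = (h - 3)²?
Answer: -73160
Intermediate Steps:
W(h, K) = 3*(-3 + h)² (W(h, K) = 3*(h - 3)² = 3*(-3 + h)²)
z(M) = -6 + (-M² - 3*M + 3*(-3 + M)²)² (z(M) = -6 + (3*(-3 + M)² + ((M² + 2*M) + M)/(-1))² = -6 + (3*(-3 + M)² + (M² + 3*M)*(-1))² = -6 + (3*(-3 + M)² + (-M² - 3*M))² = -6 + (-M² - 3*M + 3*(-3 + M)²)²)
(-41 - 1*(-15)) + z(7)*(-153) = (-41 - 1*(-15)) + (-6 + (7² - 3*(-3 + 7)² + 3*7)²)*(-153) = (-41 + 15) + (-6 + (49 - 3*4² + 21)²)*(-153) = -26 + (-6 + (49 - 3*16 + 21)²)*(-153) = -26 + (-6 + (49 - 48 + 21)²)*(-153) = -26 + (-6 + 22²)*(-153) = -26 + (-6 + 484)*(-153) = -26 + 478*(-153) = -26 - 73134 = -73160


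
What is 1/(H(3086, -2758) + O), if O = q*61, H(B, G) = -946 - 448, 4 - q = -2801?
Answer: 1/169711 ≈ 5.8924e-6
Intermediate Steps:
q = 2805 (q = 4 - 1*(-2801) = 4 + 2801 = 2805)
H(B, G) = -1394
O = 171105 (O = 2805*61 = 171105)
1/(H(3086, -2758) + O) = 1/(-1394 + 171105) = 1/169711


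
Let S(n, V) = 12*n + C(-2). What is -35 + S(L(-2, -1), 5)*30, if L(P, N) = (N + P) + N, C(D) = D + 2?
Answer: -1475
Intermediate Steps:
C(D) = 2 + D
L(P, N) = P + 2*N
S(n, V) = 12*n (S(n, V) = 12*n + (2 - 2) = 12*n + 0 = 12*n)
-35 + S(L(-2, -1), 5)*30 = -35 + (12*(-2 + 2*(-1)))*30 = -35 + (12*(-2 - 2))*30 = -35 + (12*(-4))*30 = -35 - 48*30 = -35 - 1440 = -1475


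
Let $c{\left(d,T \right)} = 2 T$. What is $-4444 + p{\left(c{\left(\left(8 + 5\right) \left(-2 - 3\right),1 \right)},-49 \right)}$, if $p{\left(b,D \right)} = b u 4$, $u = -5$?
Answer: $-4484$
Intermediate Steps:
$p{\left(b,D \right)} = - 20 b$ ($p{\left(b,D \right)} = b \left(-5\right) 4 = - 5 b 4 = - 20 b$)
$-4444 + p{\left(c{\left(\left(8 + 5\right) \left(-2 - 3\right),1 \right)},-49 \right)} = -4444 - 20 \cdot 2 \cdot 1 = -4444 - 40 = -4484$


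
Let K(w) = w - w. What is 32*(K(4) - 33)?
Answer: -1056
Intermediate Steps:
K(w) = 0
32*(K(4) - 33) = 32*(0 - 33) = 32*(-33) = -1056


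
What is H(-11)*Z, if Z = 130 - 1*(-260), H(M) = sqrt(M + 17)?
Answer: 390*sqrt(6) ≈ 955.30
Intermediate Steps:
H(M) = sqrt(17 + M)
Z = 390 (Z = 130 + 260 = 390)
H(-11)*Z = sqrt(17 - 11)*390 = sqrt(6)*390 = 390*sqrt(6)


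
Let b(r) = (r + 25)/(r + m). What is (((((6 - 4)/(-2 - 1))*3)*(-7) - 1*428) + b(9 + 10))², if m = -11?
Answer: 667489/4 ≈ 1.6687e+5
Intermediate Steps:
b(r) = (25 + r)/(-11 + r) (b(r) = (r + 25)/(r - 11) = (25 + r)/(-11 + r))
(((((6 - 4)/(-2 - 1))*3)*(-7) - 1*428) + b(9 + 10))² = (((((6 - 4)/(-2 - 1))*3)*(-7) - 1*428) + (25 + (9 + 10))/(-11 + (9 + 10)))² = ((((2/(-3))*3)*(-7) - 428) + (25 + 19)/(-11 + 19))² = ((((2*(-⅓))*3)*(-7) - 428) + 44/8)² = ((-⅔*3*(-7) - 428) + (⅛)*44)² = ((-2*(-7) - 428) + 11/2)² = ((14 - 428) + 11/2)² = (-414 + 11/2)² = (-817/2)² = 667489/4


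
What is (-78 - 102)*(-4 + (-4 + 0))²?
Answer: -11520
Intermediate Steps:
(-78 - 102)*(-4 + (-4 + 0))² = -180*(-4 - 4)² = -180*(-8)² = -180*64 = -11520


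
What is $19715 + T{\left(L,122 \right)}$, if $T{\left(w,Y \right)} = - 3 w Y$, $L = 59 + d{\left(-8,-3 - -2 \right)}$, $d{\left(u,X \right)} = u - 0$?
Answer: $1049$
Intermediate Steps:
$d{\left(u,X \right)} = u$ ($d{\left(u,X \right)} = u + 0 = u$)
$L = 51$ ($L = 59 - 8 = 51$)
$T{\left(w,Y \right)} = - 3 Y w$
$19715 + T{\left(L,122 \right)} = 19715 - 366 \cdot 51 = 19715 - 18666 = 1049$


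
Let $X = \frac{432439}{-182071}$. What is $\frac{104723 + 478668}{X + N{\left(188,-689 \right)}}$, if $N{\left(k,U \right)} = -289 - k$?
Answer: $- \frac{651647747}{535462} \approx -1217.0$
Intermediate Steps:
$X = - \frac{2653}{1117}$ ($X = 432439 \left(- \frac{1}{182071}\right) = - \frac{2653}{1117} \approx -2.3751$)
$\frac{104723 + 478668}{X + N{\left(188,-689 \right)}} = \frac{104723 + 478668}{- \frac{2653}{1117} - 477} = \frac{583391}{- \frac{2653}{1117} - 477} = \frac{583391}{- \frac{535462}{1117}} = 583391 \left(- \frac{1117}{535462}\right) = - \frac{651647747}{535462}$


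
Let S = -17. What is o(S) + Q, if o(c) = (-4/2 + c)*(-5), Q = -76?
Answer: 19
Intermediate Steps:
o(c) = 10 - 5*c (o(c) = (-4*½ + c)*(-5) = (-2 + c)*(-5) = 10 - 5*c)
o(S) + Q = (10 - 5*(-17)) - 76 = (10 + 85) - 76 = 95 - 76 = 19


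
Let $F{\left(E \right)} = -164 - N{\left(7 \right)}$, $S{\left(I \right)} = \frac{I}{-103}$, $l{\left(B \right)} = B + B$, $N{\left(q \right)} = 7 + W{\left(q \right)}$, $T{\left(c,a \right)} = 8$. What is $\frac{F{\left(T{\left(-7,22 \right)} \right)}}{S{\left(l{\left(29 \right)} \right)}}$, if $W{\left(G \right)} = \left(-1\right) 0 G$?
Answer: $\frac{17613}{58} \approx 303.67$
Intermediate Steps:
$W{\left(G \right)} = 0$ ($W{\left(G \right)} = 0 G = 0$)
$N{\left(q \right)} = 7$ ($N{\left(q \right)} = 7 + 0 = 7$)
$l{\left(B \right)} = 2 B$
$S{\left(I \right)} = - \frac{I}{103}$ ($S{\left(I \right)} = I \left(- \frac{1}{103}\right) = - \frac{I}{103}$)
$F{\left(E \right)} = -171$ ($F{\left(E \right)} = -164 - 7 = -171$)
$\frac{F{\left(T{\left(-7,22 \right)} \right)}}{S{\left(l{\left(29 \right)} \right)}} = - \frac{171}{\left(- \frac{1}{103}\right) 2 \cdot 29} = - \frac{171}{\left(- \frac{1}{103}\right) 58} = - \frac{171}{- \frac{58}{103}} = \left(-171\right) \left(- \frac{103}{58}\right) = \frac{17613}{58}$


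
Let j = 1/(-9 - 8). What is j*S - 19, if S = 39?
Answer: -362/17 ≈ -21.294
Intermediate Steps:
j = -1/17 (j = 1/(-17) = -1/17 ≈ -0.058824)
j*S - 19 = -1/17*39 - 19 = -39/17 - 19 = -362/17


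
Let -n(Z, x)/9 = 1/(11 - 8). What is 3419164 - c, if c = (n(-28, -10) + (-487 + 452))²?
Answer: 3417720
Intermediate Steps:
n(Z, x) = -3 (n(Z, x) = -9/(11 - 8) = -9/3 = -9*⅓ = -3)
c = 1444 (c = (-3 + (-487 + 452))² = (-3 - 35)² = (-38)² = 1444)
3419164 - c = 3419164 - 1*1444 = 3419164 - 1444 = 3417720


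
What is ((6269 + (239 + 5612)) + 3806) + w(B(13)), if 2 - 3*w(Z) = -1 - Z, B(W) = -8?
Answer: 47773/3 ≈ 15924.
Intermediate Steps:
w(Z) = 1 + Z/3 (w(Z) = ⅔ - (-1 - Z)/3 = ⅔ + (⅓ + Z/3) = 1 + Z/3)
((6269 + (239 + 5612)) + 3806) + w(B(13)) = ((6269 + (239 + 5612)) + 3806) + (1 + (⅓)*(-8)) = ((6269 + 5851) + 3806) + (1 - 8/3) = (12120 + 3806) - 5/3 = 15926 - 5/3 = 47773/3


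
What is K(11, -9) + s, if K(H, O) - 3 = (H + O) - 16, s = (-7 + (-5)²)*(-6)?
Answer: -119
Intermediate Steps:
s = -108 (s = (-7 + 25)*(-6) = 18*(-6) = -108)
K(H, O) = -13 + H + O (K(H, O) = 3 + ((H + O) - 16) = 3 + (-16 + H + O) = -13 + H + O)
K(11, -9) + s = (-13 + 11 - 9) - 108 = -11 - 108 = -119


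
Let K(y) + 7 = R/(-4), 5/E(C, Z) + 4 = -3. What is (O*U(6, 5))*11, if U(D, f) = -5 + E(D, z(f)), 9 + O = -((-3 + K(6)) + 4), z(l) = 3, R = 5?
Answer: 110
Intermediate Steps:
E(C, Z) = -5/7 (E(C, Z) = 5/(-4 - 3) = 5/(-7) = 5*(-1/7) = -5/7)
K(y) = -33/4 (K(y) = -7 + 5/(-4) = -7 + 5*(-1/4) = -7 - 5/4 = -33/4)
O = -7/4 (O = -9 - ((-3 - 33/4) + 4) = -9 - (-45/4 + 4) = -9 - 1*(-29/4) = -9 + 29/4 = -7/4 ≈ -1.7500)
U(D, f) = -40/7 (U(D, f) = -5 - 5/7 = -40/7)
(O*U(6, 5))*11 = -7/4*(-40/7)*11 = 10*11 = 110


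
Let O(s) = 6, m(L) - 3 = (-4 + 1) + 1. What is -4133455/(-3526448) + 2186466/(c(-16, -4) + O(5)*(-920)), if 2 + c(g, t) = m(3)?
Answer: -7687637847713/19469519408 ≈ -394.85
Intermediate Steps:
m(L) = 1 (m(L) = 3 + ((-4 + 1) + 1) = 3 + (-3 + 1) = 3 - 2 = 1)
c(g, t) = -1 (c(g, t) = -2 + 1 = -1)
-4133455/(-3526448) + 2186466/(c(-16, -4) + O(5)*(-920)) = -4133455/(-3526448) + 2186466/(-1 + 6*(-920)) = -4133455*(-1/3526448) + 2186466/(-1 - 5520) = 4133455/3526448 + 2186466/(-5521) = 4133455/3526448 + 2186466*(-1/5521) = 4133455/3526448 - 2186466/5521 = -7687637847713/19469519408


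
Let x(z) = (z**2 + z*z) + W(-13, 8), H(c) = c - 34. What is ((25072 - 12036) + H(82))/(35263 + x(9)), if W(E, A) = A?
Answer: 13084/35433 ≈ 0.36926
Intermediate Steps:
H(c) = -34 + c
x(z) = 8 + 2*z**2 (x(z) = (z**2 + z*z) + 8 = (z**2 + z**2) + 8 = 2*z**2 + 8 = 8 + 2*z**2)
((25072 - 12036) + H(82))/(35263 + x(9)) = ((25072 - 12036) + (-34 + 82))/(35263 + (8 + 2*9**2)) = (13036 + 48)/(35263 + (8 + 2*81)) = 13084/(35263 + (8 + 162)) = 13084/(35263 + 170) = 13084/35433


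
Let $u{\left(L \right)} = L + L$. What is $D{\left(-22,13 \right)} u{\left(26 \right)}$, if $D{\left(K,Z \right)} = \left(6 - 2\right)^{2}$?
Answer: $832$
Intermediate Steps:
$u{\left(L \right)} = 2 L$
$D{\left(K,Z \right)} = 16$ ($D{\left(K,Z \right)} = 4^{2} = 16$)
$D{\left(-22,13 \right)} u{\left(26 \right)} = 16 \cdot 2 \cdot 26 = 16 \cdot 52 = 832$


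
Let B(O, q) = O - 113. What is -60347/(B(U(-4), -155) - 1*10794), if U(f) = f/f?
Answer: 8621/1558 ≈ 5.5334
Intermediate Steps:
U(f) = 1
B(O, q) = -113 + O
-60347/(B(U(-4), -155) - 1*10794) = -60347/((-113 + 1) - 1*10794) = -60347/(-112 - 10794) = -60347/(-10906) = -60347*(-1/10906) = 8621/1558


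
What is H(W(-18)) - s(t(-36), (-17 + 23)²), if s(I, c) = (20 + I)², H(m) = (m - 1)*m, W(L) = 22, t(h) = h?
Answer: 206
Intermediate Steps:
H(m) = m*(-1 + m) (H(m) = (-1 + m)*m = m*(-1 + m))
H(W(-18)) - s(t(-36), (-17 + 23)²) = 22*(-1 + 22) - (20 - 36)² = 22*21 - 1*(-16)² = 462 - 1*256 = 462 - 256 = 206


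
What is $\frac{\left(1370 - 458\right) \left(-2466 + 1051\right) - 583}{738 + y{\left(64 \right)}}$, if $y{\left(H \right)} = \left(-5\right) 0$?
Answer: $- \frac{1291063}{738} \approx -1749.4$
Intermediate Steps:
$y{\left(H \right)} = 0$
$\frac{\left(1370 - 458\right) \left(-2466 + 1051\right) - 583}{738 + y{\left(64 \right)}} = \frac{\left(1370 - 458\right) \left(-2466 + 1051\right) - 583}{738 + 0} = \frac{912 \left(-1415\right) - 583}{738} = \left(-1290480 - 583\right) \frac{1}{738} = \left(-1291063\right) \frac{1}{738} = - \frac{1291063}{738}$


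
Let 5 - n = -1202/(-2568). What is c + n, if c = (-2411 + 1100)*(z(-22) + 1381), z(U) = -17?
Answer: -2296048117/1284 ≈ -1.7882e+6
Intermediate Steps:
n = 5819/1284 (n = 5 - (-1202)/(-2568) = 5 - (-1202)*(-1)/2568 = 5 - 1*601/1284 = 5 - 601/1284 = 5819/1284 ≈ 4.5319)
c = -1788204 (c = (-2411 + 1100)*(-17 + 1381) = -1311*1364 = -1788204)
c + n = -1788204 + 5819/1284 = -2296048117/1284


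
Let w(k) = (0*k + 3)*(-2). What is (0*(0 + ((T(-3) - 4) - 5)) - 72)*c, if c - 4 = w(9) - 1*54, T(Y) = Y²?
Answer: 4032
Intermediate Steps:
w(k) = -6 (w(k) = (0 + 3)*(-2) = 3*(-2) = -6)
c = -56 (c = 4 + (-6 - 1*54) = 4 + (-6 - 54) = 4 - 60 = -56)
(0*(0 + ((T(-3) - 4) - 5)) - 72)*c = (0*(0 + (((-3)² - 4) - 5)) - 72)*(-56) = (0*(0 + ((9 - 4) - 5)) - 72)*(-56) = (0*(0 + (5 - 5)) - 72)*(-56) = (0*(0 + 0) - 72)*(-56) = (0*0 - 72)*(-56) = (0 - 72)*(-56) = -72*(-56) = 4032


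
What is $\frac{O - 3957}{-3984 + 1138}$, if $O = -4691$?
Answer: $\frac{4324}{1423} \approx 3.0387$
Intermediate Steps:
$\frac{O - 3957}{-3984 + 1138} = \frac{-4691 - 3957}{-3984 + 1138} = - \frac{8648}{-2846} = \left(-8648\right) \left(- \frac{1}{2846}\right) = \frac{4324}{1423}$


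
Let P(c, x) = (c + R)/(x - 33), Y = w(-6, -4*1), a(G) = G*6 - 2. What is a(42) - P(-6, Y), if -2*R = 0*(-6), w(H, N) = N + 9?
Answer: 3497/14 ≈ 249.79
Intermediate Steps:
a(G) = -2 + 6*G (a(G) = 6*G - 2 = -2 + 6*G)
w(H, N) = 9 + N
Y = 5 (Y = 9 - 4*1 = 9 - 4 = 5)
R = 0 (R = -0*(-6) = -½*0 = 0)
P(c, x) = c/(-33 + x) (P(c, x) = (c + 0)/(x - 33) = c/(-33 + x))
a(42) - P(-6, Y) = (-2 + 6*42) - (-6)/(-33 + 5) = (-2 + 252) - (-6)/(-28) = 250 - (-6)*(-1)/28 = 250 - 1*3/14 = 250 - 3/14 = 3497/14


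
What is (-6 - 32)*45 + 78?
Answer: -1632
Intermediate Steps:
(-6 - 32)*45 + 78 = -38*45 + 78 = -1710 + 78 = -1632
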